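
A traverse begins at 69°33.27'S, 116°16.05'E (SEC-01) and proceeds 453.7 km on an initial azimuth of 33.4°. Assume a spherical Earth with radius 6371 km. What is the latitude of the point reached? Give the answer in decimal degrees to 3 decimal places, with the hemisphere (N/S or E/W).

SEC-01: φ = -69.55450°, λ = +116.26750°
δ = d/R = 453.7/6371 = 0.071213 rad
φ₂ = arcsin(sin φ₁ cos δ + cos φ₁ sin δ cos θ)
   = arcsin(-0.93700·0.99747 + 0.34932·0.07115·0.83485) = -66.04715°
λ₂ = λ₁ + atan2(sin θ sin δ cos φ₁, cos δ − sin φ₁ sin φ₂) = 121.80387°

66.047°S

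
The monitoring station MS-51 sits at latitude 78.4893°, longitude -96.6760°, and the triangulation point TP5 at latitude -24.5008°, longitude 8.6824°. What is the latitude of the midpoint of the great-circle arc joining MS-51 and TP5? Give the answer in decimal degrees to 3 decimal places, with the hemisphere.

Bx = cos φ₂ cos Δλ = -0.241007,  By = cos φ₂ sin Δλ = 0.877459
φₘ = atan2(sin φ₁ + sin φ₂, √((cos φ₁ + Bx)² + By²)) = 32.75698°
λₘ = λ₁ + atan2(By, cos φ₁ + Bx) = -3.97102°

32.757°N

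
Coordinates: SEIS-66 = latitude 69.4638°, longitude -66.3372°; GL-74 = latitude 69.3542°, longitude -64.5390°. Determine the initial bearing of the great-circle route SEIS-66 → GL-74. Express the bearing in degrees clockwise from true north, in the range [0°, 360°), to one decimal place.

99.0°

Δλ = 1.7982°
y = sin Δλ · cos φ₂ = 0.011064
x = cos φ₁ sin φ₂ − sin φ₁ cos φ₂ cos Δλ = -0.001750
θ = atan2(y, x) = 98.9894° → 98.9894° (mod 360°)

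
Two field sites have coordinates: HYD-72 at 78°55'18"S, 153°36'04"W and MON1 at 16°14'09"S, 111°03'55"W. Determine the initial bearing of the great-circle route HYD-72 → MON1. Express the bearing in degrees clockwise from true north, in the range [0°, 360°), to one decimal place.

45.4°

HYD-72: φ = -78.92167°, λ = -153.60111°
MON1: φ = -16.23583°, λ = -111.06528°
Δλ = 42.5358°
y = sin Δλ · cos φ₂ = 0.649090
x = cos φ₁ sin φ₂ − sin φ₁ cos φ₂ cos Δλ = 0.640561
θ = atan2(y, x) = 45.3789° → 45.3789° (mod 360°)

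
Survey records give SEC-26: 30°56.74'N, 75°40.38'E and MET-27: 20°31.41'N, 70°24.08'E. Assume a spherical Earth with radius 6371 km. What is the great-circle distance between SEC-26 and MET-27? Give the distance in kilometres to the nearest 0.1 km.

1273.0 km

SEC-26: φ = +30.94567°, λ = +75.67300°
MET-27: φ = +20.52350°, λ = +70.40133°
Δφ = -10.4222°,  Δλ = -5.2717°
a = sin²(Δφ/2) + cos φ₁ cos φ₂ sin²(Δλ/2) = 0.009948
c = 2·arcsin(√a) = 0.199811 rad = 11.4483°
d = R·c = 6371 × 0.199811 = 1273.0 km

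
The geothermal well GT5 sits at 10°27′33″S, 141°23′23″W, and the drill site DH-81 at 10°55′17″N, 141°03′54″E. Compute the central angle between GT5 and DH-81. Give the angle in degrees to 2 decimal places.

79.99°

GT5: φ = -10.45917°, λ = -141.38972°
DH-81: φ = +10.92139°, λ = +141.06500°
Δφ = 21.3806°,  Δλ = -77.5453°
a = sin²(Δφ/2) + cos φ₁ cos φ₂ sin²(Δλ/2) = 0.413075
c = 2·arcsin(√a) = 1.396059 rad = 79.9883°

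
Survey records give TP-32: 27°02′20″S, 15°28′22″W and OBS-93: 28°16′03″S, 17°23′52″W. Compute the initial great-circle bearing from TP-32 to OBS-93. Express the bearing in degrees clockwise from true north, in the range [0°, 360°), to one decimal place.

TP-32: φ = -27.03889°, λ = -15.47278°
OBS-93: φ = -28.26750°, λ = -17.39778°
Δλ = -1.9250°
y = sin Δλ · cos φ₂ = -0.029585
x = cos φ₁ sin φ₂ − sin φ₁ cos φ₂ cos Δλ = -0.021668
θ = atan2(y, x) = -126.2182° → 233.7818° (mod 360°)

233.8°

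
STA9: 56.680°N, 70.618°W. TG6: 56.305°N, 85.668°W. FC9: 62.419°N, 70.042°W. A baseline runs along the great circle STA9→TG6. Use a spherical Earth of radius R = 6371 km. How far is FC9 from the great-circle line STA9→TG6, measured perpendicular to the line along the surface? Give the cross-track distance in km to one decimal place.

δ₁₃ = central angle STA9→FC9 = 0.100293 rad  (haversine)
θ₁₃ = bearing STA9→FC9 = 2.664°,  θ₁₂ = bearing STA9→TG6 = 273.716°
dₓₜ = R·arcsin(sin δ₁₃ · sin(θ₁₃ − θ₁₂)) = 6371·arcsin(0.10012·sin(-271.052°)) = 638.858 km
|dₓₜ| = 638.858 km

638.9 km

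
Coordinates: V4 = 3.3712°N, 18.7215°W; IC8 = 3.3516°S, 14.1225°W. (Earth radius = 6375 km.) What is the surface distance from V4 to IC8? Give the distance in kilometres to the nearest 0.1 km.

Δφ = -6.7228°,  Δλ = 4.5990°
a = sin²(Δφ/2) + cos φ₁ cos φ₂ sin²(Δλ/2) = 0.005042
c = 2·arcsin(√a) = 0.142137 rad = 8.1439°
d = R·c = 6375 × 0.142137 = 906.1 km

906.1 km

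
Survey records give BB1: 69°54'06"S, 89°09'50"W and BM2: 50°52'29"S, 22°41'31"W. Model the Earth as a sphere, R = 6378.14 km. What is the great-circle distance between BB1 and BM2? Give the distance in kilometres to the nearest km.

3941 km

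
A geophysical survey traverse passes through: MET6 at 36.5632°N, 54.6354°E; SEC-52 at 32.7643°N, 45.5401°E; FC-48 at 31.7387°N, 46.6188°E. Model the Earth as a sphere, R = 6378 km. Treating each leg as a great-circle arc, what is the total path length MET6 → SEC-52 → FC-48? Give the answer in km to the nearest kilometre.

1086 km

MET6→SEC-52: c = 0.146345 rad, d = 933.39 km
SEC-52→FC-48: c = 0.023956 rad, d = 152.79 km
Total = 933.39 + 152.79 = 1086.19 km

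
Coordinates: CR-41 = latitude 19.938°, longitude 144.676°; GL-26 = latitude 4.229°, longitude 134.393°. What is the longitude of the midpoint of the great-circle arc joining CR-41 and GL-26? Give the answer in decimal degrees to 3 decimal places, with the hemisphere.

139.382°E

Bx = cos φ₂ cos Δλ = 0.981259,  By = cos φ₂ sin Δλ = -0.178024
φₘ = atan2(sin φ₁ + sin φ₂, √((cos φ₁ + Bx)² + By²)) = 12.13083°
λₘ = λ₁ + atan2(By, cos φ₁ + Bx) = 139.38225°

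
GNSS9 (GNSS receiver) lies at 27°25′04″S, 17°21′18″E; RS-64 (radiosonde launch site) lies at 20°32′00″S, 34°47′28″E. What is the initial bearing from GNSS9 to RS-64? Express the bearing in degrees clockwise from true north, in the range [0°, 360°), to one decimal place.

GNSS9: φ = -27.41778°, λ = +17.35500°
RS-64: φ = -20.53333°, λ = +34.79111°
Δλ = 17.4361°
y = sin Δλ · cos φ₂ = 0.280605
x = cos φ₁ sin φ₂ − sin φ₁ cos φ₂ cos Δλ = 0.100053
θ = atan2(y, x) = 70.3757° → 70.3757° (mod 360°)

70.4°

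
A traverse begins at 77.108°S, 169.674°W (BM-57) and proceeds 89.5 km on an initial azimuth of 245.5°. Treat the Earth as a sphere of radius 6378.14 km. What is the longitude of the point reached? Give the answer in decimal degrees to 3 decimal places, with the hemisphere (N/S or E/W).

173.035°W

δ = d/R = 89.5/6378.14 = 0.014032 rad
φ₂ = arcsin(sin φ₁ cos δ + cos φ₁ sin δ cos θ)
   = arcsin(-0.97479·0.99990 + 0.22311·0.01403·-0.41469) = -77.42048°
λ₂ = λ₁ + atan2(sin θ sin δ cos φ₁, cos δ − sin φ₁ sin φ₂) = -173.03495°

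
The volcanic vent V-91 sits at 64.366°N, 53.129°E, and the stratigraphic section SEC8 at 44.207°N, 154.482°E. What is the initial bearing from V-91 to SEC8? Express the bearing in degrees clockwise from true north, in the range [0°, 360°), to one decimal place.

Δλ = 101.3530°
y = sin Δλ · cos φ₂ = 0.702799
x = cos φ₁ sin φ₂ − sin φ₁ cos φ₂ cos Δλ = 0.428867
θ = atan2(y, x) = 58.6073° → 58.6073° (mod 360°)

58.6°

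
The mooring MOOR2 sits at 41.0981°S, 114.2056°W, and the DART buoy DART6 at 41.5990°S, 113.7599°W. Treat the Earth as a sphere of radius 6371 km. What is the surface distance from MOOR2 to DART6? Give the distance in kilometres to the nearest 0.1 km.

Δφ = -0.5009°,  Δλ = 0.4457°
a = sin²(Δφ/2) + cos φ₁ cos φ₂ sin²(Δλ/2) = 0.000028
c = 2·arcsin(√a) = 0.010513 rad = 0.6024°
d = R·c = 6371 × 0.010513 = 67.0 km

67.0 km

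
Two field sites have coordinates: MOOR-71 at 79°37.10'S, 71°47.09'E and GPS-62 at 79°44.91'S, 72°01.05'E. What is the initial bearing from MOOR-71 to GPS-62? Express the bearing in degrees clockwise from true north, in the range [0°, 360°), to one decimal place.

162.4°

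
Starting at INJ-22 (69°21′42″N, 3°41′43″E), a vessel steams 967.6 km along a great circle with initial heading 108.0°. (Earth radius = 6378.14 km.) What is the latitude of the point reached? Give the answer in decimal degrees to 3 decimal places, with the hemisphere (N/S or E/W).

65.315°N

INJ-22: φ = +69.36167°, λ = +3.69528°
δ = d/R = 967.6/6378.14 = 0.151706 rad
φ₂ = arcsin(sin φ₁ cos δ + cos φ₁ sin δ cos θ)
   = arcsin(0.93582·0.98851 + 0.35247·0.15112·-0.30902) = 65.31472°
λ₂ = λ₁ + atan2(sin θ sin δ cos φ₁, cos δ − sin φ₁ sin φ₂) = 23.82509°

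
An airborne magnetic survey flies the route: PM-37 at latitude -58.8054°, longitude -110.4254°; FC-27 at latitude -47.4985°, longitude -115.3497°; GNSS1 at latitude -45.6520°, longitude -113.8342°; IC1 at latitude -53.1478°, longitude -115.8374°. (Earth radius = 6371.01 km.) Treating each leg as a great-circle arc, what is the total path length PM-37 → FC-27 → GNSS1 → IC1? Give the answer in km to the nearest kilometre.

2380 km

PM-37→FC-27: c = 0.203825 rad, d = 1298.57 km
FC-27→GNSS1: c = 0.037001 rad, d = 235.73 km
GNSS1→IC1: c = 0.132776 rad, d = 845.92 km
Total = 1298.57 + 235.73 + 845.92 = 2380.22 km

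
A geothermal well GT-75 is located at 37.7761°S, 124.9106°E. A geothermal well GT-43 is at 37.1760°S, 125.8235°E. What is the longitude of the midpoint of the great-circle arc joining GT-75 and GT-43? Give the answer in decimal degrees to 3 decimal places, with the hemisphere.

Bx = cos φ₂ cos Δλ = 0.796682,  By = cos φ₂ sin Δλ = 0.012695
φₘ = atan2(sin φ₁ + sin φ₂, √((cos φ₁ + Bx)² + By²)) = -37.47693°
λₘ = λ₁ + atan2(By, cos φ₁ + Bx) = 125.36888°

125.369°E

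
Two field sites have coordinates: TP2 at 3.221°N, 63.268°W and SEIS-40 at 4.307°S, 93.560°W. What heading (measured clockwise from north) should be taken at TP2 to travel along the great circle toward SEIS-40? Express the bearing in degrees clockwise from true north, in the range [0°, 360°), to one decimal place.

256.2°

Δλ = -30.2920°
y = sin Δλ · cos φ₂ = -0.502983
x = cos φ₁ sin φ₂ − sin φ₁ cos φ₂ cos Δλ = -0.123361
θ = atan2(y, x) = -103.7803° → 256.2197° (mod 360°)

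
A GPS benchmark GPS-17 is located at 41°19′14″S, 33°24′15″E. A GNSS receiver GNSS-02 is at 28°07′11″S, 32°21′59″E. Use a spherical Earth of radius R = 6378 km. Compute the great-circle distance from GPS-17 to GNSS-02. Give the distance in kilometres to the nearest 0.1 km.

1472.5 km

GPS-17: φ = -41.32056°, λ = +33.40417°
GNSS-02: φ = -28.11972°, λ = +32.36639°
Δφ = 13.2008°,  Δλ = -1.0378°
a = sin²(Δφ/2) + cos φ₁ cos φ₂ sin²(Δλ/2) = 0.013267
c = 2·arcsin(√a) = 0.230873 rad = 13.2281°
d = R·c = 6378 × 0.230873 = 1472.5 km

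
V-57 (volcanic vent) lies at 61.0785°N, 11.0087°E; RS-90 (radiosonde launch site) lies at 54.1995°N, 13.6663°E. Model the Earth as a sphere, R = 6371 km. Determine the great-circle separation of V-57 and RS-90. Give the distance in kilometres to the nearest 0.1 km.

780.9 km

Δφ = -6.8790°,  Δλ = 2.6576°
a = sin²(Δφ/2) + cos φ₁ cos φ₂ sin²(Δλ/2) = 0.003751
c = 2·arcsin(√a) = 0.122575 rad = 7.0231°
d = R·c = 6371 × 0.122575 = 780.9 km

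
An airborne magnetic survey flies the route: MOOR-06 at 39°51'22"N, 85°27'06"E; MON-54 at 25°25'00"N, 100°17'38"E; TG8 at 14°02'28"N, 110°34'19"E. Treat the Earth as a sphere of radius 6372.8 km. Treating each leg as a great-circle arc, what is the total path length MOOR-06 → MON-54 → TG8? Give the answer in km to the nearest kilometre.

MOOR-06: φ = +39.85611°, λ = +85.45167°
MON-54: φ = +25.41667°, λ = +100.29389°
TG8: φ = +14.04111°, λ = +110.57194°
MOOR-06→MON-54: c = 0.332351 rad, d = 2118.01 km
MON-54→TG8: c = 0.260369 rad, d = 1659.28 km
Total = 2118.01 + 1659.28 = 3777.29 km

3777 km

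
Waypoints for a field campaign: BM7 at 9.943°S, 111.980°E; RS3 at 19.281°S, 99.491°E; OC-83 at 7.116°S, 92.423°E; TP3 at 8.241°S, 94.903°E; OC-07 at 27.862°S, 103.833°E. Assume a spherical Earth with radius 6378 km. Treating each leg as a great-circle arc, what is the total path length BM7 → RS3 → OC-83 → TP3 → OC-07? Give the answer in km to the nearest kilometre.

BM7→RS3: c = 0.266310 rad, d = 1698.53 km
RS3→OC-83: c = 0.243802 rad, d = 1554.97 km
OC-83→TP3: c = 0.047176 rad, d = 300.89 km
TP3→OC-07: c = 0.372751 rad, d = 2377.41 km
Total = 1698.53 + 1554.97 + 300.89 + 2377.41 = 5931.79 km

5932 km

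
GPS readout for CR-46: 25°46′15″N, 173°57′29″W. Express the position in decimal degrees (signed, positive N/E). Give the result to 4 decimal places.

+25.7708°, -173.9581°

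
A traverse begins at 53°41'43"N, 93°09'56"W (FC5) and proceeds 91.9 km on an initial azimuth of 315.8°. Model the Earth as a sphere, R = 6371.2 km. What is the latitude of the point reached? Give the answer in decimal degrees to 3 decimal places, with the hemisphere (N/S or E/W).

54.284°N

FC5: φ = +53.69528°, λ = -93.16556°
δ = d/R = 91.9/6371.2 = 0.014424 rad
φ₂ = arcsin(sin φ₁ cos δ + cos φ₁ sin δ cos θ)
   = arcsin(0.80588·0.99990 + 0.59208·0.01442·0.71691) = 54.28376°
λ₂ = λ₁ + atan2(sin θ sin δ cos φ₁, cos δ − sin φ₁ sin φ₂) = -94.15255°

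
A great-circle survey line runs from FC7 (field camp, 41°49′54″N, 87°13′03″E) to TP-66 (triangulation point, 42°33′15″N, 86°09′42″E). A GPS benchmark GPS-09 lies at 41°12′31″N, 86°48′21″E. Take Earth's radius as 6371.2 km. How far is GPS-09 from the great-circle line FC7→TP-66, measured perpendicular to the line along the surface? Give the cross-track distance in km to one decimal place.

74.1 km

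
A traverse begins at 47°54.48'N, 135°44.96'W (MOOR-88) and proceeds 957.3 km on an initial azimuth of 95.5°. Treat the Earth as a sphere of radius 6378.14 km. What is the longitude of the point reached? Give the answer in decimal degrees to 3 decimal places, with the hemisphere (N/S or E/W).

123.286°W

MOOR-88: φ = +47.90800°, λ = -135.74933°
δ = d/R = 957.3/6378.14 = 0.150091 rad
φ₂ = arcsin(sin φ₁ cos δ + cos φ₁ sin δ cos θ)
   = arcsin(0.74207·0.98876 + 0.67032·0.14953·-0.09585) = 46.39568°
λ₂ = λ₁ + atan2(sin θ sin δ cos φ₁, cos δ − sin φ₁ sin φ₂) = -123.28620°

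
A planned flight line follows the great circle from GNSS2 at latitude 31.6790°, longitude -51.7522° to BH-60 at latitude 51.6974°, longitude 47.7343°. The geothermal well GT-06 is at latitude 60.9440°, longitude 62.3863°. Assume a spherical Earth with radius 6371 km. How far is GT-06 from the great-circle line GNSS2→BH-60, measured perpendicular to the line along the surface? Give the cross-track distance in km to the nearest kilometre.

1349 km

δ₁₃ = central angle GNSS2→GT-06 = 1.276519 rad  (haversine)
θ₁₃ = bearing GNSS2→GT-06 = 27.588°,  θ₁₂ = bearing GNSS2→BH-60 = 40.276°
dₓₜ = R·arcsin(sin δ₁₃ · sin(θ₁₃ − θ₁₂)) = 6371·arcsin(0.95701·sin(-12.689°)) = -1349.307 km
|dₓₜ| = 1349.307 km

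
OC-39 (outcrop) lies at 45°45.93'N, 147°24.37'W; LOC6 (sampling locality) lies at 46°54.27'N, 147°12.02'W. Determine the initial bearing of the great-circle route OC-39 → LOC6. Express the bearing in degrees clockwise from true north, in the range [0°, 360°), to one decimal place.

OC-39: φ = +45.76550°, λ = -147.40617°
LOC6: φ = +46.90450°, λ = -147.20033°
Δλ = 0.2058°
y = sin Δλ · cos φ₂ = 0.002454
x = cos φ₁ sin φ₂ − sin φ₁ cos φ₂ cos Δλ = 0.019881
θ = atan2(y, x) = 7.0378° → 7.0378° (mod 360°)

7.0°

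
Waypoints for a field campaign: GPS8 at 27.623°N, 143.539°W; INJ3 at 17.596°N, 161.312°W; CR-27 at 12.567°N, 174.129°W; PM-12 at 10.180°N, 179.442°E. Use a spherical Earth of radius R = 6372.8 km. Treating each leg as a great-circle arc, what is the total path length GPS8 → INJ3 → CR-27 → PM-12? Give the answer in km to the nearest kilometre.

GPS8→INJ3: c = 0.334978 rad, d = 2134.75 km
INJ3→CR-27: c = 0.233040 rad, d = 1485.12 km
CR-27→PM-12: c = 0.117618 rad, d = 749.56 km
Total = 2134.75 + 1485.12 + 749.56 = 4369.42 km

4369 km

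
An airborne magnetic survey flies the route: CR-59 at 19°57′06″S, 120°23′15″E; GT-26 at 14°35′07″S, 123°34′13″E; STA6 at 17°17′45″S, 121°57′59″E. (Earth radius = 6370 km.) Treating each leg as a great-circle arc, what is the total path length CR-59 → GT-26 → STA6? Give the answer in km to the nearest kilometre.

1032 km

CR-59: φ = -19.95167°, λ = +120.38750°
GT-26: φ = -14.58528°, λ = +123.57028°
STA6: φ = -17.29583°, λ = +121.96639°
CR-59→GT-26: c = 0.107627 rad, d = 685.58 km
GT-26→STA6: c = 0.054428 rad, d = 346.71 km
Total = 685.58 + 346.71 = 1032.29 km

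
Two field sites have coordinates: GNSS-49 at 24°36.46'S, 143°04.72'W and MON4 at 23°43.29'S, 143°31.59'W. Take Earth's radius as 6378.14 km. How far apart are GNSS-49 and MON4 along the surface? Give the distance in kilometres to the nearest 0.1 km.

GNSS-49: φ = -24.60767°, λ = -143.07867°
MON4: φ = -23.72150°, λ = -143.52650°
Δφ = 0.8862°,  Δλ = -0.4478°
a = sin²(Δφ/2) + cos φ₁ cos φ₂ sin²(Δλ/2) = 0.000073
c = 2·arcsin(√a) = 0.017031 rad = 0.9758°
d = R·c = 6378.14 × 0.017031 = 108.6 km

108.6 km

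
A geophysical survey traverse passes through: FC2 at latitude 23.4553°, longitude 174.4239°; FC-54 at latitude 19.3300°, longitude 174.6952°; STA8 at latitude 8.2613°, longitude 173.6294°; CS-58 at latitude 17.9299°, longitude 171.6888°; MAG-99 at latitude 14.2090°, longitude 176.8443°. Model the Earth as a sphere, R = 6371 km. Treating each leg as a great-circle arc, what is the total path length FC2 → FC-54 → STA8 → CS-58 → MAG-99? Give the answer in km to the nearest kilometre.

3480 km

FC2→FC-54: c = 0.072135 rad, d = 459.57 km
FC-54→STA8: c = 0.194025 rad, d = 1236.13 km
STA8→CS-58: c = 0.171934 rad, d = 1095.39 km
CS-58→MAG-99: c = 0.108120 rad, d = 688.83 km
Total = 459.57 + 1236.13 + 1095.39 + 688.83 = 3479.93 km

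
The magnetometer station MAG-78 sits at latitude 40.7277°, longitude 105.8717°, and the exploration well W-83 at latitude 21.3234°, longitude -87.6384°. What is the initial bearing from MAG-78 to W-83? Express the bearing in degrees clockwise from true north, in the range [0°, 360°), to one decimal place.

14.1°

Δλ = 166.4899°
y = sin Δλ · cos φ₂ = 0.217624
x = cos φ₁ sin φ₂ − sin φ₁ cos φ₂ cos Δλ = 0.866547
θ = atan2(y, x) = 14.0977° → 14.0977° (mod 360°)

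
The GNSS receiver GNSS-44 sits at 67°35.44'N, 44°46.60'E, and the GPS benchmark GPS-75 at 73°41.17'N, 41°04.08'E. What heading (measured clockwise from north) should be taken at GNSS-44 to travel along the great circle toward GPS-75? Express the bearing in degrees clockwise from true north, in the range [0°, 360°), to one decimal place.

GNSS-44: φ = +67.59067°, λ = +44.77667°
GPS-75: φ = +73.68617°, λ = +41.06800°
Δλ = -3.7087°
y = sin Δλ · cos φ₂ = -0.018169
x = cos φ₁ sin φ₂ − sin φ₁ cos φ₂ cos Δλ = 0.106730
θ = atan2(y, x) = -9.6613° → 350.3387° (mod 360°)

350.3°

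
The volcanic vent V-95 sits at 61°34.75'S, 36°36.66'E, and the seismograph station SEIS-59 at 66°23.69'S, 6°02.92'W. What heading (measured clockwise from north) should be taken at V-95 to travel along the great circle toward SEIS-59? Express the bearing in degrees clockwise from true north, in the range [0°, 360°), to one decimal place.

V-95: φ = -61.57917°, λ = +36.61100°
SEIS-59: φ = -66.39483°, λ = -6.04867°
Δλ = -42.6597°
y = sin Δλ · cos φ₂ = -0.271349
x = cos φ₁ sin φ₂ − sin φ₁ cos φ₂ cos Δλ = -0.177137
θ = atan2(y, x) = -123.1366° → 236.8634° (mod 360°)

236.9°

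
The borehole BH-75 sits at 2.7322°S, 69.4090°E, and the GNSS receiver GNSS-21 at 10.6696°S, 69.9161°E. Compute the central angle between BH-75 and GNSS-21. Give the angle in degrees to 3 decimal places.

7.953°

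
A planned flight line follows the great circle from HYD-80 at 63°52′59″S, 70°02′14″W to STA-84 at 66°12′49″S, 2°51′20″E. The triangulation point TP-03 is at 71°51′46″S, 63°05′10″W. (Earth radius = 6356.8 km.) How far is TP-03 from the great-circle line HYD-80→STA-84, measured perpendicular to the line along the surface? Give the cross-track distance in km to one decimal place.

HYD-80: φ = -63.88306°, λ = -70.03722°
STA-84: φ = -66.21361°, λ = +2.85556°
TP-03: φ = -71.86278°, λ = -63.08611°
δ₁₃ = central angle HYD-80→TP-03 = 0.146349 rad  (haversine)
θ₁₃ = bearing HYD-80→TP-03 = 165.028°,  θ₁₂ = bearing HYD-80→STA-84 = 127.546°
dₓₜ = R·arcsin(sin δ₁₃ · sin(θ₁₃ − θ₁₂)) = 6356.8·arcsin(0.14583·sin(37.482°)) = 564.836 km
|dₓₜ| = 564.836 km

564.8 km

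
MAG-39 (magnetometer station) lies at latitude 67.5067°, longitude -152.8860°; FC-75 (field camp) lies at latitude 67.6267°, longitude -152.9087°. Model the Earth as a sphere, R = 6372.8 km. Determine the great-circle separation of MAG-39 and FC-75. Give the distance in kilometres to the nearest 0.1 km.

13.4 km

Δφ = 0.1200°,  Δλ = -0.0227°
a = sin²(Δφ/2) + cos φ₁ cos φ₂ sin²(Δλ/2) = 0.000001
c = 2·arcsin(√a) = 0.002100 rad = 0.1203°
d = R·c = 6372.8 × 0.002100 = 13.4 km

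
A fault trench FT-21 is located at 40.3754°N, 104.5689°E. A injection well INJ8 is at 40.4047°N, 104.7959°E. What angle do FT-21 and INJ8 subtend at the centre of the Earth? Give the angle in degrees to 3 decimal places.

0.175°

Δφ = 0.0293°,  Δλ = 0.2270°
a = sin²(Δφ/2) + cos φ₁ cos φ₂ sin²(Δλ/2) = 0.000002
c = 2·arcsin(√a) = 0.003061 rad = 0.1754°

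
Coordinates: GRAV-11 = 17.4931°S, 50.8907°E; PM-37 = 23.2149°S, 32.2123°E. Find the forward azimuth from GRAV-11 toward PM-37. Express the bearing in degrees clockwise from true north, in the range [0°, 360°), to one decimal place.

248.8°

Δλ = -18.6784°
y = sin Δλ · cos φ₂ = -0.294326
x = cos φ₁ sin φ₂ − sin φ₁ cos φ₂ cos Δλ = -0.114248
θ = atan2(y, x) = -111.2147° → 248.7853° (mod 360°)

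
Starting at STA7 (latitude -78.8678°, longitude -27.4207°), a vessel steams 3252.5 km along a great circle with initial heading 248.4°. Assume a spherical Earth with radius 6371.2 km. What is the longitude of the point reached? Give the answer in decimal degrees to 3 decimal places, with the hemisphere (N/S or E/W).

118.433°W

δ = d/R = 3252.5/6371.2 = 0.510500 rad
φ₂ = arcsin(sin φ₁ cos δ + cos φ₁ sin δ cos θ)
   = arcsin(-0.98118·0.87250 + 0.19307·0.48861·-0.36812) = -62.97542°
λ₂ = λ₁ + atan2(sin θ sin δ cos φ₁, cos δ − sin φ₁ sin φ₂) = -118.43330°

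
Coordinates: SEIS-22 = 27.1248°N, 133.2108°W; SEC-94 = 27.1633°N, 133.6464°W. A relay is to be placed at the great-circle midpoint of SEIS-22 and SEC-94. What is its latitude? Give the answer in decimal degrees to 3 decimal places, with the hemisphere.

Bx = cos φ₂ cos Δλ = 0.889683,  By = cos φ₂ sin Δλ = -0.006764
φₘ = atan2(sin φ₁ + sin φ₂, √((cos φ₁ + Bx)² + By²)) = 27.14422°
λₘ = λ₁ + atan2(By, cos φ₁ + Bx) = -133.42856°

27.144°N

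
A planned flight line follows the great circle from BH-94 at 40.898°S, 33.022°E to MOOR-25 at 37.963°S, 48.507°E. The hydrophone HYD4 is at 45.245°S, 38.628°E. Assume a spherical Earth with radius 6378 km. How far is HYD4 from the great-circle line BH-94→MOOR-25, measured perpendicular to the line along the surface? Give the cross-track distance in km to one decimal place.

δ₁₃ = central angle BH-94→HYD4 = 0.104183 rad  (haversine)
θ₁₃ = bearing BH-94→HYD4 = 138.595°,  θ₁₂ = bearing BH-94→MOOR-25 = 81.232°
dₓₜ = R·arcsin(sin δ₁₃ · sin(θ₁₃ − θ₁₂)) = 6378·arcsin(0.10399·sin(57.363°)) = 559.264 km
|dₓₜ| = 559.264 km

559.3 km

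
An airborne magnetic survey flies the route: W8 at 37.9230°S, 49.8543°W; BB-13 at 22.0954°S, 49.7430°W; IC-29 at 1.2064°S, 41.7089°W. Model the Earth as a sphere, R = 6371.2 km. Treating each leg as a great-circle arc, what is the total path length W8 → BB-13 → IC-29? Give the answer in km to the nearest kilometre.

4240 km

W8→BB-13: c = 0.276249 rad, d = 1760.04 km
BB-13→IC-29: c = 0.389285 rad, d = 2480.21 km
Total = 1760.04 + 2480.21 = 4240.25 km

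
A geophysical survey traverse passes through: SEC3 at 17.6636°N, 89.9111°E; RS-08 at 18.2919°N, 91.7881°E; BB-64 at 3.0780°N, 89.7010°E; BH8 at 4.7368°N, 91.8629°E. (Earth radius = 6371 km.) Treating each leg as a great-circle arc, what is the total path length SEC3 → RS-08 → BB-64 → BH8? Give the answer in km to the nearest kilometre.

2220 km

SEC3→RS-08: c = 0.033033 rad, d = 210.46 km
RS-08→BB-64: c = 0.267919 rad, d = 1706.91 km
BB-64→BH8: c = 0.047489 rad, d = 302.55 km
Total = 210.46 + 1706.91 + 302.55 = 2219.92 km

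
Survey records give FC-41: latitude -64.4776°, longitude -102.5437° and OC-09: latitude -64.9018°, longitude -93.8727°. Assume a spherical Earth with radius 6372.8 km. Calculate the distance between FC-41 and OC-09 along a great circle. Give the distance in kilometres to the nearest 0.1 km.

Δφ = -0.4242°,  Δλ = 8.6710°
a = sin²(Δφ/2) + cos φ₁ cos φ₂ sin²(Δλ/2) = 0.001058
c = 2·arcsin(√a) = 0.065070 rad = 3.7282°
d = R·c = 6372.8 × 0.065070 = 414.7 km

414.7 km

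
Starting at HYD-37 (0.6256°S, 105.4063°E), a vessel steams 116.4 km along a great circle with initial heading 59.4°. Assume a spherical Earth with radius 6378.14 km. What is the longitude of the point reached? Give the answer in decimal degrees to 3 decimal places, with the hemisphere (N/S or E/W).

δ = d/R = 116.4/6378.14 = 0.018250 rad
φ₂ = arcsin(sin φ₁ cos δ + cos φ₁ sin δ cos θ)
   = arcsin(-0.01092·0.99983 + 0.99994·0.01825·0.50904) = -0.09327°
λ₂ = λ₁ + atan2(sin θ sin δ cos φ₁, cos δ − sin φ₁ sin φ₂) = 106.30631°

106.306°E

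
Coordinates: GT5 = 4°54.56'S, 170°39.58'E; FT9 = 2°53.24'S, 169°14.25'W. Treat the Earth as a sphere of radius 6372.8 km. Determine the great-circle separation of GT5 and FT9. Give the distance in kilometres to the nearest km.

2242 km

GT5: φ = -4.90933°, λ = +170.65967°
FT9: φ = -2.88733°, λ = -169.23750°
Δφ = 2.0220°,  Δλ = 20.1028°
a = sin²(Δφ/2) + cos φ₁ cos φ₂ sin²(Δλ/2) = 0.030622
c = 2·arcsin(√a) = 0.351797 rad = 20.1565°
d = R·c = 6372.8 × 0.351797 = 2241.9 km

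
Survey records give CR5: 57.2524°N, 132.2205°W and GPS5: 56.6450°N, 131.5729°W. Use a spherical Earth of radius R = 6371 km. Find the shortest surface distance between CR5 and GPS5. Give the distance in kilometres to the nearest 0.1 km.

Δφ = -0.6074°,  Δλ = 0.6476°
a = sin²(Δφ/2) + cos φ₁ cos φ₂ sin²(Δλ/2) = 0.000038
c = 2·arcsin(√a) = 0.012263 rad = 0.7026°
d = R·c = 6371 × 0.012263 = 78.1 km

78.1 km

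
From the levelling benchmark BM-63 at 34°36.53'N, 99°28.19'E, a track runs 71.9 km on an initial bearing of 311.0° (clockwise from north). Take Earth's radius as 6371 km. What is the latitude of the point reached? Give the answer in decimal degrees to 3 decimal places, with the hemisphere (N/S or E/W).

BM-63: φ = +34.60883°, λ = +99.46983°
δ = d/R = 71.9/6371 = 0.011286 rad
φ₂ = arcsin(sin φ₁ cos δ + cos φ₁ sin δ cos θ)
   = arcsin(0.56797·0.99994 + 0.82305·0.01129·0.65606) = 35.03160°
λ₂ = λ₁ + atan2(sin θ sin δ cos φ₁, cos δ − sin φ₁ sin φ₂) = 98.87386°

35.032°N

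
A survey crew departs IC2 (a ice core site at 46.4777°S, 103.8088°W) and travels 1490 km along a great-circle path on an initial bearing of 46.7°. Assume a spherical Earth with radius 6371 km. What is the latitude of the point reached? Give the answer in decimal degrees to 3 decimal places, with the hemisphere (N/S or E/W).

δ = d/R = 1490/6371 = 0.233872 rad
φ₂ = arcsin(sin φ₁ cos δ + cos φ₁ sin δ cos θ)
   = arcsin(-0.72511·0.97278 + 0.68864·0.23175·0.68582) = -36.57806°
λ₂ = λ₁ + atan2(sin θ sin δ cos φ₁, cos δ − sin φ₁ sin φ₂) = -91.68507°

36.578°S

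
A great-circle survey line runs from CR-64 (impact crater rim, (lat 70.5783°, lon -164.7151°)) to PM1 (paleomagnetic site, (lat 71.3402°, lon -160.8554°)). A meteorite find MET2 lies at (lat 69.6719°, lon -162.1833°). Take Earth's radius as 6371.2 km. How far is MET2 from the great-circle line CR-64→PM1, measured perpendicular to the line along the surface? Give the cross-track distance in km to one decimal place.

136.1 km

δ₁₃ = central angle CR-64→MET2 = 0.021813 rad  (haversine)
θ₁₃ = bearing CR-64→MET2 = 135.285°,  θ₁₂ = bearing CR-64→PM1 = 57.008°
dₓₜ = R·arcsin(sin δ₁₃ · sin(θ₁₃ − θ₁₂)) = 6371.2·arcsin(0.02181·sin(78.276°)) = 136.074 km
|dₓₜ| = 136.074 km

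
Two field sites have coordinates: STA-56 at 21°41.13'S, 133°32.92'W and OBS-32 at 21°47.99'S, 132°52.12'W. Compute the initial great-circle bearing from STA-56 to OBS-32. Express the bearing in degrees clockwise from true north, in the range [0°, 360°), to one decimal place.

STA-56: φ = -21.68550°, λ = -133.54867°
OBS-32: φ = -21.79983°, λ = -132.86867°
Δλ = 0.6800°
y = sin Δλ · cos φ₂ = 0.011019
x = cos φ₁ sin φ₂ − sin φ₁ cos φ₂ cos Δλ = -0.002020
θ = atan2(y, x) = 100.3861° → 100.3861° (mod 360°)

100.4°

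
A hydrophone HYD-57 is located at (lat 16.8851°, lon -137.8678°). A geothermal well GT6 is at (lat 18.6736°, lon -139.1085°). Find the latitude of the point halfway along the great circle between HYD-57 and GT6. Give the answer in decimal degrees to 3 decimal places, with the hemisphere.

Bx = cos φ₂ cos Δλ = 0.947136,  By = cos φ₂ sin Δλ = -0.020513
φₘ = atan2(sin φ₁ + sin φ₂, √((cos φ₁ + Bx)² + By²)) = 17.78033°
λₘ = λ₁ + atan2(By, cos φ₁ + Bx) = -138.48504°

17.780°N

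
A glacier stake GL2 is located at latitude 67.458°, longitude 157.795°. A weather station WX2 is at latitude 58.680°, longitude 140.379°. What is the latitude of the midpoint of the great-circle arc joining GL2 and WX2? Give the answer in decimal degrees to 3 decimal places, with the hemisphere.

63.330°N

Bx = cos φ₂ cos Δλ = 0.495987,  By = cos φ₂ sin Δλ = -0.155585
φₘ = atan2(sin φ₁ + sin φ₂, √((cos φ₁ + Bx)² + By²)) = 63.33017°
λₘ = λ₁ + atan2(By, cos φ₁ + Bx) = 147.76136°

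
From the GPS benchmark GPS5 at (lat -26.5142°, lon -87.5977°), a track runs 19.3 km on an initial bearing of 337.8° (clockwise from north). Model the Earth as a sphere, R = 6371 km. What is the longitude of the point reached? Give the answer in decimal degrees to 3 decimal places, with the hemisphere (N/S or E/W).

87.671°W

δ = d/R = 19.3/6371 = 0.003029 rad
φ₂ = arcsin(sin φ₁ cos δ + cos φ₁ sin δ cos θ)
   = arcsin(-0.44642·1.00000 + 0.89482·0.00303·0.92587) = -26.35348°
λ₂ = λ₁ + atan2(sin θ sin δ cos φ₁, cos δ − sin φ₁ sin φ₂) = -87.67089°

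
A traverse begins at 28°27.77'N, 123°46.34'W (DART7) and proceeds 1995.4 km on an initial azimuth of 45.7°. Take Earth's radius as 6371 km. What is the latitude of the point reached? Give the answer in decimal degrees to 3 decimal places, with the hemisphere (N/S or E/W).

39.984°N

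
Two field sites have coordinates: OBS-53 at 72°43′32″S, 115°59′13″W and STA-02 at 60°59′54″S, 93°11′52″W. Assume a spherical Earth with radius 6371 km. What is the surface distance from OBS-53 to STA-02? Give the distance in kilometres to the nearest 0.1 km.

1618.9 km

OBS-53: φ = -72.72556°, λ = -115.98694°
STA-02: φ = -60.99833°, λ = -93.19778°
Δφ = 11.7272°,  Δλ = 22.7892°
a = sin²(Δφ/2) + cos φ₁ cos φ₂ sin²(Δλ/2) = 0.016056
c = 2·arcsin(√a) = 0.254110 rad = 14.5594°
d = R·c = 6371 × 0.254110 = 1618.9 km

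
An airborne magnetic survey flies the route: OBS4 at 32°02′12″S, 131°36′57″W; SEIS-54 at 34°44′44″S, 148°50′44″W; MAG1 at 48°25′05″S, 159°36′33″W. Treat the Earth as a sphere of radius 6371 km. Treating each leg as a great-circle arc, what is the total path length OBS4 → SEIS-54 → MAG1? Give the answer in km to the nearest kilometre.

3386 km

OBS4: φ = -32.03667°, λ = -131.61583°
SEIS-54: φ = -34.74556°, λ = -148.84556°
MAG1: φ = -48.41806°, λ = -159.60917°
OBS4→SEIS-54: c = 0.255154 rad, d = 1625.58 km
SEIS-54→MAG1: c = 0.276313 rad, d = 1760.39 km
Total = 1625.58 + 1760.39 = 3385.97 km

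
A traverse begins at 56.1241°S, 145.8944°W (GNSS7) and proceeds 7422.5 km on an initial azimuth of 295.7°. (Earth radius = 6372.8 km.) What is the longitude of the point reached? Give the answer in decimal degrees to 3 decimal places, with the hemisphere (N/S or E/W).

δ = d/R = 7422.5/6372.8 = 1.164716 rad
φ₂ = arcsin(sin φ₁ cos δ + cos φ₁ sin δ cos θ)
   = arcsin(-0.83025·0.39501 + 0.55740·0.91868·0.43366) = -6.07874°
λ₂ = λ₁ + atan2(sin θ sin δ cos φ₁, cos δ − sin φ₁ sin φ₂) = 157.75140°

157.751°E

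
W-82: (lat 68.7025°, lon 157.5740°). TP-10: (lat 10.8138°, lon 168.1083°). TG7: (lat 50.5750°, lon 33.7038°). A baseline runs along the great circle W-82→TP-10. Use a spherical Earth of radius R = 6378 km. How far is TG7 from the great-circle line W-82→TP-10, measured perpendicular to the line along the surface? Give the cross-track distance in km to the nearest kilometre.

2532 km

δ₁₃ = central angle W-82→TG7 = 0.938311 rad  (haversine)
θ₁₃ = bearing W-82→TG7 = 319.174°,  θ₁₂ = bearing W-82→TP-10 = 167.814°
dₓₜ = R·arcsin(sin δ₁₃ · sin(θ₁₃ − θ₁₂)) = 6378·arcsin(0.80656·sin(151.360°)) = 2531.634 km
|dₓₜ| = 2531.634 km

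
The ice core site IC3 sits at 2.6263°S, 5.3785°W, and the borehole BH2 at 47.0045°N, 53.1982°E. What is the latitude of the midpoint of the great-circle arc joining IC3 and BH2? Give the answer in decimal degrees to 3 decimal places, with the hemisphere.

24.941°N

Bx = cos φ₂ cos Δλ = 0.355534,  By = cos φ₂ sin Δλ = 0.581927
φₘ = atan2(sin φ₁ + sin φ₂, √((cos φ₁ + Bx)² + By²)) = 24.94107°
λₘ = λ₁ + atan2(By, cos φ₁ + Bx) = 17.87130°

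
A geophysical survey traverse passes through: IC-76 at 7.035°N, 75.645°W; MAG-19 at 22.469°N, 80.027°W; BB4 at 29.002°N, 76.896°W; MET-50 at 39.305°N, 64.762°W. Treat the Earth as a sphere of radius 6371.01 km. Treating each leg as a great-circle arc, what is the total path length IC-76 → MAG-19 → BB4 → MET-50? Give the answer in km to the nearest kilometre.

4167 km

IC-76→MAG-19: c = 0.279271 rad, d = 1779.24 km
MAG-19→BB4: c = 0.124176 rad, d = 791.13 km
BB4→MET-50: c = 0.250631 rad, d = 1596.77 km
Total = 1779.24 + 791.13 + 1596.77 = 4167.14 km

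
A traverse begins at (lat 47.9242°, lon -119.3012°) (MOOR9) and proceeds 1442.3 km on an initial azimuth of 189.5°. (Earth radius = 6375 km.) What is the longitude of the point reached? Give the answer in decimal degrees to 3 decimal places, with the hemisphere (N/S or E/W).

δ = d/R = 1442.3/6375 = 0.226243 rad
φ₂ = arcsin(sin φ₁ cos δ + cos φ₁ sin δ cos θ)
   = arcsin(0.74226·0.97452 + 0.67011·0.22432·-0.98629) = 35.10568°
λ₂ = λ₁ + atan2(sin θ sin δ cos φ₁, cos δ − sin φ₁ sin φ₂) = -121.89503°

121.895°W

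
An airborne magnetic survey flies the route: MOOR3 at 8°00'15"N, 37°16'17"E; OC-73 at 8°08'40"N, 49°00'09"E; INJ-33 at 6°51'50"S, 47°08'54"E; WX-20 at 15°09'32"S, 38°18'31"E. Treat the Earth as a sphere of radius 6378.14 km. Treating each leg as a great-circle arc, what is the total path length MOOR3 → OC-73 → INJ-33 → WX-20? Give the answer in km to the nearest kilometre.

4312 km

MOOR3: φ = +8.00417°, λ = +37.27139°
OC-73: φ = +8.14444°, λ = +49.00250°
INJ-33: φ = -6.86389°, λ = +47.14833°
WX-20: φ = -15.15889°, λ = +38.30861°
MOOR3→OC-73: c = 0.202725 rad, d = 1293.01 km
OC-73→INJ-33: c = 0.263925 rad, d = 1683.35 km
INJ-33→WX-20: c = 0.209399 rad, d = 1335.58 km
Total = 1293.01 + 1683.35 + 1335.58 = 4311.93 km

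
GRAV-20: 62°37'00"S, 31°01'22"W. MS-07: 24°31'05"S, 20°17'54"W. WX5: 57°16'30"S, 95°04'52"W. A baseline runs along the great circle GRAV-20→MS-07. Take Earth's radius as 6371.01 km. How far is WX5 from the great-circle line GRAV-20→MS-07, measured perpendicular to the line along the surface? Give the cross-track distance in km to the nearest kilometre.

GRAV-20: φ = -62.61667°, λ = -31.02278°
MS-07: φ = -24.51806°, λ = -20.29833°
WX5: φ = -57.27500°, λ = -95.08111°
δ₁₃ = central angle GRAV-20→WX5 = 0.543736 rad  (haversine)
θ₁₃ = bearing GRAV-20→WX5 = 249.999°,  θ₁₂ = bearing GRAV-20→MS-07 = 15.686°
dₓₜ = R·arcsin(sin δ₁₃ · sin(θ₁₃ − θ₁₂)) = 6371.01·arcsin(0.51734·sin(234.314°)) = -2762.840 km
|dₓₜ| = 2762.840 km

2763 km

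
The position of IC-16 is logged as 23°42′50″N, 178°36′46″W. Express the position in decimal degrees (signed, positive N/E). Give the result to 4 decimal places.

lat: 23.7139° N → +23.7139°
lon: 178.6128° W → -178.6128°

+23.7139°, -178.6128°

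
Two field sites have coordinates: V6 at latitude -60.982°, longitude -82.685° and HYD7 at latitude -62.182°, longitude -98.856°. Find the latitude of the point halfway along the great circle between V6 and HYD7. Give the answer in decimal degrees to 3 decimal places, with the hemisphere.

61.821°S

Bx = cos φ₂ cos Δλ = 0.448201,  By = cos φ₂ sin Δλ = -0.129968
φₘ = atan2(sin φ₁ + sin φ₂, √((cos φ₁ + Bx)² + By²)) = -61.82084°
λₘ = λ₁ + atan2(By, cos φ₁ + Bx) = -90.61297°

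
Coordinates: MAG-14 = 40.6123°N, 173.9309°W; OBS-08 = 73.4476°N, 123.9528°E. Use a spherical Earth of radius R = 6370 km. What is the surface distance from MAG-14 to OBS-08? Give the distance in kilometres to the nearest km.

4839 km

Δφ = 32.8353°,  Δλ = -62.1163°
a = sin²(Δφ/2) + cos φ₁ cos φ₂ sin²(Δλ/2) = 0.137446
c = 2·arcsin(√a) = 0.759606 rad = 43.5222°
d = R·c = 6370 × 0.759606 = 4838.7 km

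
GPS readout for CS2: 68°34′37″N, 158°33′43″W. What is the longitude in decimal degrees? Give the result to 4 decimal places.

158° + 33′/60 + 43″/3600 = 158 + 0.55000 + 0.01194 = 158.5619°

158.5619°W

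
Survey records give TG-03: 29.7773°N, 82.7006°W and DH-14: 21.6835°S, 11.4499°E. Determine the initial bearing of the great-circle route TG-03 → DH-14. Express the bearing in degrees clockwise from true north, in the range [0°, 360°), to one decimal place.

107.2°

Δλ = 94.1505°
y = sin Δλ · cos φ₂ = 0.926802
x = cos φ₁ sin φ₂ − sin φ₁ cos φ₂ cos Δλ = -0.287293
θ = atan2(y, x) = 107.2226° → 107.2226° (mod 360°)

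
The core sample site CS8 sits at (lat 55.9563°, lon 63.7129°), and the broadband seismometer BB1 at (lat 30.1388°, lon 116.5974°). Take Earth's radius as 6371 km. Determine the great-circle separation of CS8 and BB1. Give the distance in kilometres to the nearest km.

4994 km

Δφ = -25.8175°,  Δλ = 52.8845°
a = sin²(Δφ/2) + cos φ₁ cos φ₂ sin²(Δλ/2) = 0.145907
c = 2·arcsin(√a) = 0.783871 rad = 44.9125°
d = R·c = 6371 × 0.783871 = 4994.0 km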